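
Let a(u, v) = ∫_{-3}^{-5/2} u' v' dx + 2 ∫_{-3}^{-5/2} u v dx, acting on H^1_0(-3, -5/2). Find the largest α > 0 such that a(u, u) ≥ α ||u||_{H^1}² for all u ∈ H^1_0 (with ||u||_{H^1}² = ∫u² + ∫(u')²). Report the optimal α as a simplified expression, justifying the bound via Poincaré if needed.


α = 1

Coercivity of a(·,·) on H^1_0(-3, -5/2) means a(u, u) ≥ α ||u||_{H^1}² for every u ∈ H^1_0.
The interval has length L = 1/2, and Poincaré/coercivity depend only on L. Here a(u, u) = ∫(u')² + (2)·∫u².
Here c = 2 ≥ 1, so a(u,u) = ∫(u')² + c∫u² ≥ ∫(u')² + ∫u² = ||u||_{H^1}², i.e. α = 1 works. No larger α is possible: a(u,u) ≥ α||u||_{H^1}² means (1−α)∫(u')² ≥ (α−c)∫u², and for the modes u_n = sin(nπ(x−x₀)/L) (x₀ the left endpoint) one has ∫u_n²/∫(u_n')² = (L/(nπ))² → 0, so a(u_n,u_n)/||u_n||_{H^1}² → 1. Hence the optimal constant is α = 1.
Therefore α = 1.


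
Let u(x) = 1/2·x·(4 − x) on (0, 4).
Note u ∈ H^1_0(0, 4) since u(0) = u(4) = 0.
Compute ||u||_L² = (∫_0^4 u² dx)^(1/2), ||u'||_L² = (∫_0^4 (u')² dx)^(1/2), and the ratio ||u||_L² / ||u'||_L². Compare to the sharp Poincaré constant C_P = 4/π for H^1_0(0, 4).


||u||_L² / ||u'||_L² = 2*sqrt(10)/5 < C_P = 4/π.

u(x) = 1/2·x·(4 − x), so u'(x) = 2 - x.
u(x) = 1/2·x·(4 − x) vanishes at x = 0 and x = 4, so u ∈ H^1_0(0, 4). Differentiate via the product rule and integrate the resulting polynomials term by term.
  ∫_0^4 u² dx = ∫_0^4 (x^4/4 - 2*x^3 + 4*x^2) dx. Term by term:
    ∫_0^4 x^4/4 dx = 256/5;  ∫_0^4 -2*x^3 dx = -128;  ∫_0^4 4*x^2 dx = 256/3.
  Sum: 256/5 − 128 + 256/3 = 128/15.
  ∫_0^4 (u')² dx = ∫_0^4 (x^2 - 4*x + 4) dx. Term by term:
    ∫_0^4 x^2 dx = 64/3;  ∫_0^4 -4*x dx = -32;  ∫_0^4 4 dx = 16.
  Sum: 64/3 − 32 + 16 = 16/3.
∫_0^4 u² dx = 128/15, so ||u||_L² = 8*sqrt(30)/15.
∫_0^4 (u')² dx = 16/3, so ||u'||_L² = 4*sqrt(3)/3.
Ratio ||u||_L² / ||u'||_L² = 2*sqrt(10)/5.
Sharp Poincaré constant on H^1_0(0, 4) is C_P = L/π = 4/π, achieved by sin(π/4·x).
A polynomial bump cannot attain the sharp Poincaré constant (only the first sine eigenfunction does), so the ratio is strictly less than C_P, consistent with ||u||_L² ≤ C_P ||u'||_L².


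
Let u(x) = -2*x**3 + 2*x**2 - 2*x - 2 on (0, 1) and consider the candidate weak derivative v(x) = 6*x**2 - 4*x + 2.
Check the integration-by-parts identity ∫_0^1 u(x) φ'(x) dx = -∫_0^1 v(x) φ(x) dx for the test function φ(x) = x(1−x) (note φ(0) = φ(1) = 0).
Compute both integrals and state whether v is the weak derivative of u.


LHS = 3/10, RHS = -3/10. No, v is not the weak derivative of u.

u(x) = -2*x**3 + 2*x**2 - 2*x - 2, classical derivative u'(x) = -6*x**2 + 4*x - 2.
φ(x) = x(1−x), so φ'(x) = 1 - 2*x.
Note φ(0) = φ(1) = 0, so the boundary term u·φ vanishes.
LHS = ∫_0^1 u(x) φ'(x) dx = ∫_0^1 (4*x^4 - 6*x^3 + 6*x^2 + 2*x - 2) dx. Term by term:
  ∫_0^1 4*x^4 dx = 4/5;  ∫_0^1 -6*x^3 dx = -3/2;  ∫_0^1 6*x^2 dx = 2;
  ∫_0^1 2*x dx = 1;  ∫_0^1 -2 dx = -2.
Sum: 4/5 − 3/2 + 2 + 1 − 2 = 3/10.
So LHS = 3/10.
∫_0^1 v(x) φ(x) dx = ∫_0^1 (-6*x^4 + 10*x^3 - 6*x^2 + 2*x) dx. Term by term:
  ∫_0^1 -6*x^4 dx = -6/5;  ∫_0^1 10*x^3 dx = 5/2;  ∫_0^1 -6*x^2 dx = -2;
  ∫_0^1 2*x dx = 1.
Sum: -6/5 + 5/2 − 2 + 1 = 3/10.
So RHS = -∫_0^1 v(x) φ(x) dx = -3/10.
LHS − RHS = 3/5 ≠ 0, so the identity fails.
(For a valid weak derivative the identity must hold for EVERY test function, in particular this one. The failure shows v is NOT the weak derivative of u.)
Correct weak derivative would be u'(x) = -6*x**2 + 4*x - 2.


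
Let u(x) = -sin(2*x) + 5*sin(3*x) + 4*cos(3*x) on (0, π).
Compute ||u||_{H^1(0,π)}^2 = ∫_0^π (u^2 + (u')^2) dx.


||u||_{H^1(0,π)}^2 = 64 + 415*π/2

u'(x) = -12*sin(3*x) - 2*cos(2*x) + 15*cos(3*x).
Expand u² and (u')² and integrate term by term on (0, π), using: for integers n ≥ 1, ∫_0^π sin²(nx) dx = ∫_0^π cos²(nx) dx = π/2; for n ≠ n', ∫_0^π sin(nx)sin(n'x) dx = ∫_0^π cos(nx)cos(n'x) dx = 0; and by product-to-sum, ∫_0^π sin(nx)cos(n'x) dx = ½∫_0^π [sin((n+n')x) + sin((n−n')x)] dx, which is 0 when n+n' is even and 2n/(n²−n'²) when n+n' is odd (it need not vanish on (0, π)).
  u² squared terms: (-1)²·∫sin(2x)² dx = 1·π/2 = π/2;  (4)²·∫cos(3x)² dx = 16·π/2 = 8*π;  (5)²·∫sin(3x)² dx = 25·π/2 = 25*π/2.
  u² cross terms: 2·(-1)·(4)·∫sin(2x)·cos(3x) dx = -8·(-4/5) = 32/5;  2·(-1)·(5)·∫sin(2x)·sin(3x) dx = -10·(0) = 0;  2·(4)·(5)·∫cos(3x)·sin(3x) dx = 40·(0) = 0.
  So ∫_0^π u² dx = π/2 + 8*π + 25*π/2 + 32/5 + 0 + 0 = 32/5 + 21*π.
  (u')² squared terms: (-12)²·∫sin(3x)² dx = 144·π/2 = 72*π;  (-2)²·∫cos(2x)² dx = 4·π/2 = 2*π;  (15)²·∫cos(3x)² dx = 225·π/2 = 225*π/2.
  (u')² cross terms: 2·(-12)·(-2)·∫sin(3x)·cos(2x) dx = 48·(6/5) = 288/5;  2·(-12)·(15)·∫sin(3x)·cos(3x) dx = -360·(0) = 0;  2·(-2)·(15)·∫cos(2x)·cos(3x) dx = -60·(0) = 0.
  So ∫_0^π (u')² dx = 72*π + 2*π + 225*π/2 + 288/5 + 0 + 0 = 288/5 + 373*π/2.
||u||_{H^1}^2 = (32/5 + 21*π) + (288/5 + 373*π/2) = 64 + 415*π/2.


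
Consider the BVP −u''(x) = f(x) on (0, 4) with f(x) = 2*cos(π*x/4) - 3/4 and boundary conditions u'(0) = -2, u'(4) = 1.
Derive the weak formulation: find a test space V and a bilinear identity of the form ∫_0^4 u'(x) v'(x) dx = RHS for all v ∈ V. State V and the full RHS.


V = H^1(0, 4) (v unrestricted at boundary; u is determined up to an additive constant); weak form: ∫_0^4 u'v' dx = ∫_0^4 (2*cos(π*x/4) - 3/4) v dx + v(4) + 2·v(0) for all v ∈ V.

Multiply both sides by a test function v and integrate from 0 to 4:
  ∫_0^4 −u''(x) v(x) dx = ∫_0^4 f(x) v(x) dx.
Integrate the LHS by parts once:
  ∫_0^4 −u'' v dx = −[u'(x) v(x)]_0^4 + ∫_0^4 u'(x) v'(x) dx.
Thus ∫_0^4 u'(x) v'(x) dx = ∫_0^4 f(x) v(x) dx + [u'(x) v(x)]_0^4.
Choose V so that boundary terms are either known or forced to vanish.
u has inhomogeneous Neumann u'(0) = -2, u'(4) = 1. [u' v]_0^4 = (1)·v(4) − (-2)·v(0) = v(4) + 2·v(0). Take V = H^1(0, 4); boundary term becomes part of RHS.
Weak formulation: find u (satisfying any essential BC) such that ∫_0^4 u'(x) v'(x) dx = ∫_0^4 f v dx + v(4) + 2·v(0) for all v ∈ V (Neumann data are natural BCs: they enter the RHS as boundary terms).
Substituting f(x) = 2*cos(π*x/4) - 3/4, the right-hand side is ∫_0^4 (2*cos(π*x/4) - 3/4) v dx + v(4) + 2·v(0).
Compatibility check (pure Neumann): taking v ≡ 1 ∈ V gives 0 = ∫_0^4 f dx + (1) − (-2), i.e. ∫_0^4 f dx must equal u'(0) − u'(4) = -3. Indeed ∫_0^4 (2*cos(π*x/4) - 3/4) dx = -3, so the data are compatible. The solution is then unique only up to an additive constant (fix it e.g. by requiring ∫_0^4 u dx = 0).


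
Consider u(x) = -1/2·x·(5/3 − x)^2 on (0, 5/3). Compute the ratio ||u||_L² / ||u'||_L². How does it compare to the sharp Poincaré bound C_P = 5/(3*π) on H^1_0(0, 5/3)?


||u||_L² / ||u'||_L² = 5*sqrt(14)/42 < C_P = 5/(3*π).

u(x) = -1/2·x·(5/3 − x)^2, so u'(x) = (5 - 9*x)*(3*x - 5)/18.
u(x) = -1/2·x·(5/3 − x)^2 vanishes at x = 0 and x = 5/3, so u ∈ H^1_0(0, 5/3). Differentiate via the product rule and integrate the resulting polynomials term by term.
  ∫_0^5/3 u² dx = ∫_0^5/3 (x^6/4 - 5*x^5/3 + 25*x^4/6 - 125*x^3/27 + 625*x^2/324) dx. Term by term:
    ∫_0^5/3 x^6/4 dx = 78125/61236;  ∫_0^5/3 -5*x^5/3 dx = -78125/13122;  ∫_0^5/3 25*x^4/6 dx = 15625/1458;
    ∫_0^5/3 -125*x^3/27 dx = -78125/8748;  ∫_0^5/3 625*x^2/324 dx = 78125/26244.
  Sum: 78125/61236 − 78125/13122 + 15625/1458 − 78125/8748 + 78125/26244 = 15625/183708.
  ∫_0^5/3 (u')² dx = ∫_0^5/3 (9*x^4/4 - 10*x^3 + 275*x^2/18 - 250*x/27 + 625/324) dx. Term by term:
    ∫_0^5/3 9*x^4/4 dx = 625/108;  ∫_0^5/3 -10*x^3 dx = -3125/162;  ∫_0^5/3 275*x^2/18 dx = 34375/1458;
    ∫_0^5/3 -250*x/27 dx = -3125/243;  ∫_0^5/3 625/324 dx = 3125/972.
  Sum: 625/108 − 3125/162 + 34375/1458 − 3125/243 + 3125/972 = 625/1458.
∫_0^5/3 u² dx = 15625/183708, so ||u||_L² = 125*sqrt(7)/1134.
∫_0^5/3 (u')² dx = 625/1458, so ||u'||_L² = 25*sqrt(2)/54.
Ratio ||u||_L² / ||u'||_L² = 5*sqrt(14)/42.
Sharp Poincaré constant on H^1_0(0, 5/3) is C_P = L/π = 5/(3*π), achieved by sin(3*π/5·x).
A polynomial bump cannot attain the sharp Poincaré constant (only the first sine eigenfunction does), so the ratio is strictly less than C_P, consistent with ||u||_L² ≤ C_P ||u'||_L².


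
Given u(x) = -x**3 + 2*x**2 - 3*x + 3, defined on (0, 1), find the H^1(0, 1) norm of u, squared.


||u||_{H^1}^2 = 1703/210

The H^1 norm (squared) on an interval (0, L) is
  ||u||_{H^1}^2 = ∫_0^L u(x)^2 dx + ∫_0^L u'(x)^2 dx.
Compute u'(x) = -3*x**2 + 4*x - 3.
Then u(x)^2 = x**6 - 4*x**5 + 10*x**4 - 18*x**3 + 21*x**2 - 18*x + 9 and u'(x)^2 = 9*x**4 - 24*x**3 + 34*x**2 - 24*x + 9.
Integrate each monomial from 0 to 1 using ∫_0^1 c·x^n dx = c·1^(n+1)/(n+1):
  ∫_0^1 u(x)^2 dx = ∫_0^1 (x^6 - 4*x^5 + 10*x^4 - 18*x^3 + 21*x^2 - 18*x + 9) dx. Term by term:
    ∫_0^1 x^6 dx = 1/7;  ∫_0^1 -4*x^5 dx = -2/3;  ∫_0^1 10*x^4 dx = 2;
    ∫_0^1 -18*x^3 dx = -9/2;  ∫_0^1 21*x^2 dx = 7;  ∫_0^1 -18*x dx = -9;
    ∫_0^1 9 dx = 9.
  Sum: 1/7 − 2/3 + 2 − 9/2 + 7 − 9 + 9 = 167/42.
  ∫_0^1 u'(x)^2 dx = ∫_0^1 (9*x^4 - 24*x^3 + 34*x^2 - 24*x + 9) dx. Term by term:
    ∫_0^1 9*x^4 dx = 9/5;  ∫_0^1 -24*x^3 dx = -6;  ∫_0^1 34*x^2 dx = 34/3;
    ∫_0^1 -24*x dx = -12;  ∫_0^1 9 dx = 9.
  Sum: 9/5 − 6 + 34/3 − 12 + 9 = 62/15.
Adding: ||u||_{H^1}^2 = 167/42 + 62/15 = 1703/210.


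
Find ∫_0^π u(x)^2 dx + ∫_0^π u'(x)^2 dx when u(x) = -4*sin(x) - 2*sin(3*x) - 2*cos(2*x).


||u||_{H^1(0,π)}^2 = -16/3 + 46*π

u'(x) = 4*sin(2*x) - 4*cos(x) - 6*cos(3*x).
Expand u² and (u')² and integrate term by term on (0, π), using: for integers n ≥ 1, ∫_0^π sin²(nx) dx = ∫_0^π cos²(nx) dx = π/2; for n ≠ n', ∫_0^π sin(nx)sin(n'x) dx = ∫_0^π cos(nx)cos(n'x) dx = 0; and by product-to-sum, ∫_0^π sin(nx)cos(n'x) dx = ½∫_0^π [sin((n+n')x) + sin((n−n')x)] dx, which is 0 when n+n' is even and 2n/(n²−n'²) when n+n' is odd (it need not vanish on (0, π)).
  u² squared terms: (-4)²·∫sin(x)² dx = 16·π/2 = 8*π;  (-2)²·∫cos(2x)² dx = 4·π/2 = 2*π;  (-2)²·∫sin(3x)² dx = 4·π/2 = 2*π.
  u² cross terms: 2·(-4)·(-2)·∫sin(x)·cos(2x) dx = 16·(-2/3) = -32/3;  2·(-4)·(-2)·∫sin(x)·sin(3x) dx = 16·(0) = 0;  2·(-2)·(-2)·∫cos(2x)·sin(3x) dx = 8·(6/5) = 48/5.
  So ∫_0^π u² dx = 8*π + 2*π + 2*π − 32/3 + 0 + 48/5 = -16/15 + 12*π.
  (u')² squared terms: (-6)²·∫cos(3x)² dx = 36·π/2 = 18*π;  (-4)²·∫cos(x)² dx = 16·π/2 = 8*π;  (4)²·∫sin(2x)² dx = 16·π/2 = 8*π.
  (u')² cross terms: 2·(-6)·(-4)·∫cos(3x)·cos(x) dx = 48·(0) = 0;  2·(-6)·(4)·∫cos(3x)·sin(2x) dx = -48·(-4/5) = 192/5;  2·(-4)·(4)·∫cos(x)·sin(2x) dx = -32·(4/3) = -128/3.
  So ∫_0^π (u')² dx = 18*π + 8*π + 8*π + 0 + 192/5 − 128/3 = -64/15 + 34*π.
||u||_{H^1}^2 = (-16/15 + 12*π) + (-64/15 + 34*π) = -16/3 + 46*π.


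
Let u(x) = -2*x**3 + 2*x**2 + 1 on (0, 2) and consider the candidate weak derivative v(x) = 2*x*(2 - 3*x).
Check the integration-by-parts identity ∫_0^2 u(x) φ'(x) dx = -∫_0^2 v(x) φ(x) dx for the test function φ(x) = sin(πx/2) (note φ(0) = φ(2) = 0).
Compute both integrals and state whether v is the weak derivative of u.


LHS = -192/π^3 + 32/π, RHS = -192/π^3 + 32/π. Yes, v = u' weakly.

u(x) = -2*x**3 + 2*x**2 + 1, classical derivative u'(x) = -6*x**2 + 4*x.
φ(x) = sin(πx/2), so φ'(x) = π*cos(π*x/2)/2.
Note φ(0) = φ(2) = 0, so the boundary term u·φ vanishes.
LHS = ∫_0^2 u(x) φ'(x) dx = ∫_0^2 (-π*x^3*cos(π*x/2) + π*x^2*cos(π*x/2) + π*cos(π*x/2)/2) dx. Term by term:
  ∫_0^2 π*cos(π*x/2)/2 dx = 0;  ∫_0^2 π*x^2*cos(π*x/2) dx = -16/π;  ∫_0^2 -π*x^3*cos(π*x/2) dx = -192/π^3 + 48/π.
Sum: 0 − 16/π + -192/π^3 + 48/π = -192/π^3 + 32/π.
So LHS = -192/π^3 + 32/π.
∫_0^2 v(x) φ(x) dx = ∫_0^2 (-6*x^2*sin(π*x/2) + 4*x*sin(π*x/2)) dx. Term by term:
  ∫_0^2 -6*x^2*sin(π*x/2) dx = -48/π + 192/π^3;  ∫_0^2 4*x*sin(π*x/2) dx = 16/π.
Sum: -48/π + 192/π^3 + 16/π = -32/π + 192/π^3.
So RHS = -∫_0^2 v(x) φ(x) dx = -192/π^3 + 32/π.
LHS = RHS, so the identity holds for this test φ.
Moreover u is smooth here and v(x) = u'(x) = -6*x**2 + 4*x pointwise, so the identity holds for every test function. Hence v is the weak derivative of u.


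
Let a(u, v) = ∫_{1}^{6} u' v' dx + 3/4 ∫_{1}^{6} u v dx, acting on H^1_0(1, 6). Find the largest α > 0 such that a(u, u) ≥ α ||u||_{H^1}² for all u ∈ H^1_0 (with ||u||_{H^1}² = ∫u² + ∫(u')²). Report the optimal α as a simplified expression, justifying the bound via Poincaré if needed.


α = (π^2 + 75/4)/(π^2 + 25)

Coercivity of a(·,·) on H^1_0(1, 6) means a(u, u) ≥ α ||u||_{H^1}² for every u ∈ H^1_0.
The interval has length L = 5, and Poincaré/coercivity depend only on L. Here a(u, u) = ∫(u')² + (3/4)·∫u².
Here 0 < c = 3/4 < 1. The condition a(u,u) ≥ α||u||_{H^1}² reads (1−α)∫(u')² ≥ (α−c)∫u². Any admissible α is ≤ 1 (rapidly oscillating u have ∫u²/∫(u')² → 0), and α = 1 would force 0 ≥ (1−c)∫u², impossible since c < 1; so 1−α > 0. By the sharp Poincaré inequality on H^1_0 of an interval of length L, ∫(u')² ≥ (π/L)²∫u² with equality for the first sine mode sin(π(x−x₀)/L) (x₀ the left endpoint), so the inequality holds for all u iff (1−α)(π/L)² ≥ α − c, i.e. α ≤ ((π/L)² + c)/((π/L)² + 1) = (1 + c(L/π)²)/(1 + (L/π)²). With (π/L)² = π^2/25 and c = 3/4, the largest admissible constant is α = ((π/L)² + c)/((π/L)² + 1).
Simplifying, α = (π^2 + 75/4)/(π^2 + 25).


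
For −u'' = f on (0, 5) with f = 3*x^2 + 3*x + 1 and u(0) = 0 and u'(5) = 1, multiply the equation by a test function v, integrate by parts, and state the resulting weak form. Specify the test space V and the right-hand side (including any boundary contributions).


V = {v ∈ H^1(0, 5) : v(0) = 0} (test functions vanish at x = 0 where u is specified); weak form: ∫_0^5 u'v' dx = ∫_0^5 (3*x^2 + 3*x + 1) v dx + v(5) for all v ∈ V.

Multiply both sides by a test function v and integrate from 0 to 5:
  ∫_0^5 −u''(x) v(x) dx = ∫_0^5 f(x) v(x) dx.
Integrate the LHS by parts once:
  ∫_0^5 −u'' v dx = −[u'(x) v(x)]_0^5 + ∫_0^5 u'(x) v'(x) dx.
Thus ∫_0^5 u'(x) v'(x) dx = ∫_0^5 f(x) v(x) dx + [u'(x) v(x)]_0^5.
Choose V so that boundary terms are either known or forced to vanish.
Mixed BC: u(0) = 0 (Dirichlet) and u'(5) = 1 (Neumann). Define V = {v ∈ H^1(0, 5) : v(0) = 0}. Then [u' v]_0^5 = u'(5)·v(5) − u'(0)·0 = v(5).
Weak formulation: find u (satisfying any essential BC) such that ∫_0^5 u'(x) v'(x) dx = ∫_0^5 f v dx + v(5) for all v ∈ V (Dirichlet at 0 absorbed into V; Neumann datum at x = 5 contributes the boundary term).
Substituting f(x) = 3*x^2 + 3*x + 1, the right-hand side is ∫_0^5 (3*x^2 + 3*x + 1) v dx + v(5).


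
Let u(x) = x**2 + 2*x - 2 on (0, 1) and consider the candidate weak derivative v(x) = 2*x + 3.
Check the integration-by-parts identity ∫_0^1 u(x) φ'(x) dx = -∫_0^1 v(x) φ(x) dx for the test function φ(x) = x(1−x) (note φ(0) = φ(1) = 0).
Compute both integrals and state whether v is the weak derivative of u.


LHS = -1/2, RHS = -2/3. No, v is not the weak derivative of u.

u(x) = x**2 + 2*x - 2, classical derivative u'(x) = 2*x + 2.
φ(x) = x(1−x), so φ'(x) = 1 - 2*x.
Note φ(0) = φ(1) = 0, so the boundary term u·φ vanishes.
LHS = ∫_0^1 u(x) φ'(x) dx = ∫_0^1 (-2*x^3 - 3*x^2 + 6*x - 2) dx. Term by term:
  ∫_0^1 -2*x^3 dx = -1/2;  ∫_0^1 -3*x^2 dx = -1;  ∫_0^1 6*x dx = 3;
  ∫_0^1 -2 dx = -2.
Sum: -1/2 − 1 + 3 − 2 = -1/2.
So LHS = -1/2.
∫_0^1 v(x) φ(x) dx = ∫_0^1 (-2*x^3 - x^2 + 3*x) dx. Term by term:
  ∫_0^1 -2*x^3 dx = -1/2;  ∫_0^1 -x^2 dx = -1/3;  ∫_0^1 3*x dx = 3/2.
Sum: -1/2 − 1/3 + 3/2 = 2/3.
So RHS = -∫_0^1 v(x) φ(x) dx = -2/3.
LHS − RHS = 1/6 ≠ 0, so the identity fails.
(For a valid weak derivative the identity must hold for EVERY test function, in particular this one. The failure shows v is NOT the weak derivative of u.)
Correct weak derivative would be u'(x) = 2*x + 2.


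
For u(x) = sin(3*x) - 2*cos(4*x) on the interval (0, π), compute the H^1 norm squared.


||u||_{H^1(0,π)}^2 = 408/7 + 39*π

u'(x) = 8*sin(4*x) + 3*cos(3*x).
Expand u² and (u')² and integrate term by term on (0, π), using: for integers n ≥ 1, ∫_0^π sin²(nx) dx = ∫_0^π cos²(nx) dx = π/2; for n ≠ n', ∫_0^π sin(nx)sin(n'x) dx = ∫_0^π cos(nx)cos(n'x) dx = 0; and by product-to-sum, ∫_0^π sin(nx)cos(n'x) dx = ½∫_0^π [sin((n+n')x) + sin((n−n')x)] dx, which is 0 when n+n' is even and 2n/(n²−n'²) when n+n' is odd (it need not vanish on (0, π)).
  u² squared terms: (-2)²·∫cos(4x)² dx = 4·π/2 = 2*π;  (1)²·∫sin(3x)² dx = 1·π/2 = π/2.
  u² cross terms: 2·(-2)·(1)·∫cos(4x)·sin(3x) dx = -4·(-6/7) = 24/7.
  So ∫_0^π u² dx = 2*π + π/2 + 24/7 = 24/7 + 5*π/2.
  (u')² squared terms: (3)²·∫cos(3x)² dx = 9·π/2 = 9*π/2;  (8)²·∫sin(4x)² dx = 64·π/2 = 32*π.
  (u')² cross terms: 2·(3)·(8)·∫cos(3x)·sin(4x) dx = 48·(8/7) = 384/7.
  So ∫_0^π (u')² dx = 9*π/2 + 32*π + 384/7 = 384/7 + 73*π/2.
||u||_{H^1}^2 = (24/7 + 5*π/2) + (384/7 + 73*π/2) = 408/7 + 39*π.


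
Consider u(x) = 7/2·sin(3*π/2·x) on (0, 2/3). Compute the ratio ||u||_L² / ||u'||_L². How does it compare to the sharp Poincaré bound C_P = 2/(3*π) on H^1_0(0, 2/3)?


||u||_L² / ||u'||_L² = 2/(3*π) = C_P.

u(x) = 7/2·sin(3*π/2·x), so u'(x) = 21*π*cos(3*π*x/2)/4.
Writing u(x) = A·sin(kπx/L) with A = 7/2 and k = 1, use ∫_0^L sin²(kπx/L) dx = L/2 and ∫_0^L cos²(kπx/L) dx = L/2.
u² = 49/4·sin²(3*π/2·x) and (u')² = 441*π^2/16·cos²(3*π/2·x), and each of sin², cos² integrates to L/2 = 1/3 over (0, 2/3).
∫_0^2/3 u² dx = 49/12, so ||u||_L² = 7*sqrt(3)/6.
∫_0^2/3 (u')² dx = 147*π^2/16, so ||u'||_L² = 7*sqrt(3)*π/4.
Ratio ||u||_L² / ||u'||_L² = 2/(3*π).
Sharp Poincaré constant on H^1_0(0, 2/3) is C_P = L/π = 2/(3*π), achieved by sin(3*π/2·x).
This is the k = 1 eigenfunction (up to amplitude), so the ratio equals the sharp Poincaré constant exactly.


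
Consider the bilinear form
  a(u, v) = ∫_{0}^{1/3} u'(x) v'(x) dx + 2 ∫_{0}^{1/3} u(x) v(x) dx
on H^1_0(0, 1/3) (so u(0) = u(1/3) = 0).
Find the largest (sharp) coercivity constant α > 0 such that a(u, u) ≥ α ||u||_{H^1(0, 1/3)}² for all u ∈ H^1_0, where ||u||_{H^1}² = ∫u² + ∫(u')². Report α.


α = 1

Coercivity of a(·,·) on H^1_0(0, 1/3) means a(u, u) ≥ α ||u||_{H^1}² for every u ∈ H^1_0.
The interval has length L = 1/3, and Poincaré/coercivity depend only on L. Here a(u, u) = ∫(u')² + (2)·∫u².
Here c = 2 ≥ 1, so a(u,u) = ∫(u')² + c∫u² ≥ ∫(u')² + ∫u² = ||u||_{H^1}², i.e. α = 1 works. No larger α is possible: a(u,u) ≥ α||u||_{H^1}² means (1−α)∫(u')² ≥ (α−c)∫u², and for the modes u_n = sin(nπ(x−x₀)/L) (x₀ the left endpoint) one has ∫u_n²/∫(u_n')² = (L/(nπ))² → 0, so a(u_n,u_n)/||u_n||_{H^1}² → 1. Hence the optimal constant is α = 1.
Therefore α = 1.


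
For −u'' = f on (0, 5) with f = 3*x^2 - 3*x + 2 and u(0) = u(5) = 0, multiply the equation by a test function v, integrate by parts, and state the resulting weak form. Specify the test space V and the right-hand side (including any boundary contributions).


V = H^1_0(0, 5) (so v(0) = v(5) = 0); weak form: ∫_0^5 u'v' dx = ∫_0^5 (3*x^2 - 3*x + 2) v dx for all v ∈ V.

Multiply both sides by a test function v and integrate from 0 to 5:
  ∫_0^5 −u''(x) v(x) dx = ∫_0^5 f(x) v(x) dx.
Integrate the LHS by parts once:
  ∫_0^5 −u'' v dx = −[u'(x) v(x)]_0^5 + ∫_0^5 u'(x) v'(x) dx.
Thus ∫_0^5 u'(x) v'(x) dx = ∫_0^5 f(x) v(x) dx + [u'(x) v(x)]_0^5.
Choose V so that boundary terms are either known or forced to vanish.
u is Dirichlet: u(0) = u(5) = 0. Let V = H^1_0(0, 5); then v(0) = v(5) = 0, and [u' v]_0^5 = 0.
Weak formulation: find u (satisfying any essential BC) such that ∫_0^5 u'(x) v'(x) dx = ∫_0^5 f v dx for all v ∈ V.
Substituting f(x) = 3*x^2 - 3*x + 2, the right-hand side is ∫_0^5 (3*x^2 - 3*x + 2) v dx.


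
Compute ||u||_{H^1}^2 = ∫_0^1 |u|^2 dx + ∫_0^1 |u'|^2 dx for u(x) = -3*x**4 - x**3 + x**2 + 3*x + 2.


||u||_{H^1}^2 = 9761/420

The H^1 norm (squared) on an interval (0, L) is
  ||u||_{H^1}^2 = ∫_0^L u(x)^2 dx + ∫_0^L u'(x)^2 dx.
Compute u'(x) = -12*x**3 - 3*x**2 + 2*x + 3.
Then u(x)^2 = 9*x**8 + 6*x**7 - 5*x**6 - 20*x**5 - 17*x**4 + 2*x**3 + 13*x**2 + 12*x + 4 and u'(x)^2 = 144*x**6 + 72*x**5 - 39*x**4 - 84*x**3 - 14*x**2 + 12*x + 9.
Integrate each monomial from 0 to 1 using ∫_0^1 c·x^n dx = c·1^(n+1)/(n+1):
  ∫_0^1 u(x)^2 dx = ∫_0^1 (9*x^8 + 6*x^7 - 5*x^6 - 20*x^5 - 17*x^4 + 2*x^3 + 13*x^2 + 12*x + 4) dx. Term by term:
    ∫_0^1 9*x^8 dx = 1;  ∫_0^1 6*x^7 dx = 3/4;  ∫_0^1 -5*x^6 dx = -5/7;
    ∫_0^1 -20*x^5 dx = -10/3;  ∫_0^1 -17*x^4 dx = -17/5;  ∫_0^1 2*x^3 dx = 1/2;
    ∫_0^1 13*x^2 dx = 13/3;  ∫_0^1 12*x dx = 6;  ∫_0^1 4 dx = 4.
  Sum: 1 + 3/4 − 5/7 − 10/3 − 17/5 + 1/2 + 13/3 + 6 + 4 = 1279/140.
  ∫_0^1 u'(x)^2 dx = ∫_0^1 (144*x^6 + 72*x^5 - 39*x^4 - 84*x^3 - 14*x^2 + 12*x + 9) dx. Term by term:
    ∫_0^1 144*x^6 dx = 144/7;  ∫_0^1 72*x^5 dx = 12;  ∫_0^1 -39*x^4 dx = -39/5;
    ∫_0^1 -84*x^3 dx = -21;  ∫_0^1 -14*x^2 dx = -14/3;  ∫_0^1 12*x dx = 6;
    ∫_0^1 9 dx = 9.
  Sum: 144/7 + 12 − 39/5 − 21 − 14/3 + 6 + 9 = 1481/105.
Adding: ||u||_{H^1}^2 = 1279/140 + 1481/105 = 9761/420.


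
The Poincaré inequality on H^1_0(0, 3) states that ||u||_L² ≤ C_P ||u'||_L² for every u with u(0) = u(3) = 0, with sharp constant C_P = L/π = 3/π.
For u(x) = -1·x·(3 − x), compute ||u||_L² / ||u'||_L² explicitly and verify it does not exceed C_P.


||u||_L² / ||u'||_L² = 3*sqrt(10)/10 < C_P = 3/π.

u(x) = -1·x·(3 − x), so u'(x) = 2*x - 3.
u(x) = -1·x·(3 − x) vanishes at x = 0 and x = 3, so u ∈ H^1_0(0, 3). Differentiate via the product rule and integrate the resulting polynomials term by term.
  ∫_0^3 u² dx = ∫_0^3 (x^4 - 6*x^3 + 9*x^2) dx. Term by term:
    ∫_0^3 x^4 dx = 243/5;  ∫_0^3 -6*x^3 dx = -243/2;  ∫_0^3 9*x^2 dx = 81.
  Sum: 243/5 − 243/2 + 81 = 81/10.
  ∫_0^3 (u')² dx = ∫_0^3 (4*x^2 - 12*x + 9) dx. Term by term:
    ∫_0^3 4*x^2 dx = 36;  ∫_0^3 -12*x dx = -54;  ∫_0^3 9 dx = 27.
  Sum: 36 − 54 + 27 = 9.
∫_0^3 u² dx = 81/10, so ||u||_L² = 9*sqrt(10)/10.
∫_0^3 (u')² dx = 9, so ||u'||_L² = 3.
Ratio ||u||_L² / ||u'||_L² = 3*sqrt(10)/10.
Sharp Poincaré constant on H^1_0(0, 3) is C_P = L/π = 3/π, achieved by sin(π/3·x).
A polynomial bump cannot attain the sharp Poincaré constant (only the first sine eigenfunction does), so the ratio is strictly less than C_P, consistent with ||u||_L² ≤ C_P ||u'||_L².


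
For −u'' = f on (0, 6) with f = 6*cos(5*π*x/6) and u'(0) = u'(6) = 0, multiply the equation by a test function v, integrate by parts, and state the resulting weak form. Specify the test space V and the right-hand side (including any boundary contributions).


V = H^1(0, 6) (no boundary constraint on v; u is determined up to an additive constant); weak form: ∫_0^6 u'v' dx = ∫_0^6 (6*cos(5*π*x/6)) v dx for all v ∈ V.

Multiply both sides by a test function v and integrate from 0 to 6:
  ∫_0^6 −u''(x) v(x) dx = ∫_0^6 f(x) v(x) dx.
Integrate the LHS by parts once:
  ∫_0^6 −u'' v dx = −[u'(x) v(x)]_0^6 + ∫_0^6 u'(x) v'(x) dx.
Thus ∫_0^6 u'(x) v'(x) dx = ∫_0^6 f(x) v(x) dx + [u'(x) v(x)]_0^6.
Choose V so that boundary terms are either known or forced to vanish.
u has homogeneous Neumann: u'(0) = u'(6) = 0. So [u' v]_0^6 = 0·v(6) − 0·v(0) = 0 for any v; take V = H^1(0, 6).
Weak formulation: find u (satisfying any essential BC) such that ∫_0^6 u'(x) v'(x) dx = ∫_0^6 f v dx for all v ∈ V (homogeneous Neumann, so boundary terms vanish).
Substituting f(x) = 6*cos(5*π*x/6), the right-hand side is ∫_0^6 (6*cos(5*π*x/6)) v dx.
Compatibility check (pure Neumann): taking v ≡ 1 ∈ V gives 0 = ∫_0^6 f dx + (0) − (0), i.e. ∫_0^6 f dx must equal u'(0) − u'(6) = 0. Indeed ∫_0^6 (6*cos(5*π*x/6)) dx = 0, so the data are compatible. The solution is then unique only up to an additive constant (fix it e.g. by requiring ∫_0^6 u dx = 0).


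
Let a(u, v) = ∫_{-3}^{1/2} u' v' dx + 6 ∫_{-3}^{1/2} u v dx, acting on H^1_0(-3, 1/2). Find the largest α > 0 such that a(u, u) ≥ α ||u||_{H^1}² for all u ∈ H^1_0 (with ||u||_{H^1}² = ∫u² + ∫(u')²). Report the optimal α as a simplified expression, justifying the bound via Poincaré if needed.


α = 1

Coercivity of a(·,·) on H^1_0(-3, 1/2) means a(u, u) ≥ α ||u||_{H^1}² for every u ∈ H^1_0.
The interval has length L = 7/2, and Poincaré/coercivity depend only on L. Here a(u, u) = ∫(u')² + (6)·∫u².
Here c = 6 ≥ 1, so a(u,u) = ∫(u')² + c∫u² ≥ ∫(u')² + ∫u² = ||u||_{H^1}², i.e. α = 1 works. No larger α is possible: a(u,u) ≥ α||u||_{H^1}² means (1−α)∫(u')² ≥ (α−c)∫u², and for the modes u_n = sin(nπ(x−x₀)/L) (x₀ the left endpoint) one has ∫u_n²/∫(u_n')² = (L/(nπ))² → 0, so a(u_n,u_n)/||u_n||_{H^1}² → 1. Hence the optimal constant is α = 1.
Therefore α = 1.


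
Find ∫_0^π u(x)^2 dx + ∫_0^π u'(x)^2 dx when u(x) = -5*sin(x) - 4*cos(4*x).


||u||_{H^1(0,π)}^2 = -272/3 + 161*π

u'(x) = 16*sin(4*x) - 5*cos(x).
Expand u² and (u')² and integrate term by term on (0, π), using: for integers n ≥ 1, ∫_0^π sin²(nx) dx = ∫_0^π cos²(nx) dx = π/2; for n ≠ n', ∫_0^π sin(nx)sin(n'x) dx = ∫_0^π cos(nx)cos(n'x) dx = 0; and by product-to-sum, ∫_0^π sin(nx)cos(n'x) dx = ½∫_0^π [sin((n+n')x) + sin((n−n')x)] dx, which is 0 when n+n' is even and 2n/(n²−n'²) when n+n' is odd (it need not vanish on (0, π)).
  u² squared terms: (-5)²·∫sin(x)² dx = 25·π/2 = 25*π/2;  (-4)²·∫cos(4x)² dx = 16·π/2 = 8*π.
  u² cross terms: 2·(-5)·(-4)·∫sin(x)·cos(4x) dx = 40·(-2/15) = -16/3.
  So ∫_0^π u² dx = 25*π/2 + 8*π − 16/3 = -16/3 + 41*π/2.
  (u')² squared terms: (-5)²·∫cos(x)² dx = 25·π/2 = 25*π/2;  (16)²·∫sin(4x)² dx = 256·π/2 = 128*π.
  (u')² cross terms: 2·(-5)·(16)·∫cos(x)·sin(4x) dx = -160·(8/15) = -256/3.
  So ∫_0^π (u')² dx = 25*π/2 + 128*π − 256/3 = -256/3 + 281*π/2.
||u||_{H^1}^2 = (-16/3 + 41*π/2) + (-256/3 + 281*π/2) = -272/3 + 161*π.


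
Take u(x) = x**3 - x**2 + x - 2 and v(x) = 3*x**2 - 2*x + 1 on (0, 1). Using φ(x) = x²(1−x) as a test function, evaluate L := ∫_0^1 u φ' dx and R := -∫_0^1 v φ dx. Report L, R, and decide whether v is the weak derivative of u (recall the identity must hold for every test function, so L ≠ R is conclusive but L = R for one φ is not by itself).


LHS = -1/12, RHS = -1/12. Yes, v = u' weakly.

u(x) = x**3 - x**2 + x - 2, classical derivative u'(x) = 3*x**2 - 2*x + 1.
φ(x) = x²(1−x), so φ'(x) = x*(2 - 3*x).
Note φ(0) = φ(1) = 0, so the boundary term u·φ vanishes.
LHS = ∫_0^1 u(x) φ'(x) dx = ∫_0^1 (-3*x^5 + 5*x^4 - 5*x^3 + 8*x^2 - 4*x) dx. Term by term:
  ∫_0^1 -3*x^5 dx = -1/2;  ∫_0^1 5*x^4 dx = 1;  ∫_0^1 -5*x^3 dx = -5/4;
  ∫_0^1 8*x^2 dx = 8/3;  ∫_0^1 -4*x dx = -2.
Sum: -1/2 + 1 − 5/4 + 8/3 − 2 = -1/12.
So LHS = -1/12.
∫_0^1 v(x) φ(x) dx = ∫_0^1 (-3*x^5 + 5*x^4 - 3*x^3 + x^2) dx. Term by term:
  ∫_0^1 -3*x^5 dx = -1/2;  ∫_0^1 5*x^4 dx = 1;  ∫_0^1 -3*x^3 dx = -3/4;
  ∫_0^1 x^2 dx = 1/3.
Sum: -1/2 + 1 − 3/4 + 1/3 = 1/12.
So RHS = -∫_0^1 v(x) φ(x) dx = -1/12.
LHS = RHS, so the identity holds for this test φ.
Moreover u is smooth here and v(x) = u'(x) = 3*x**2 - 2*x + 1 pointwise, so the identity holds for every test function. Hence v is the weak derivative of u.


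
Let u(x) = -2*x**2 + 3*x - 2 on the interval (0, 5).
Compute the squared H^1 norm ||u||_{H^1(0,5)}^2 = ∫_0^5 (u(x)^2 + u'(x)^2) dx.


||u||_{H^1}^2 = 1615

The H^1 norm (squared) on an interval (0, L) is
  ||u||_{H^1}^2 = ∫_0^L u(x)^2 dx + ∫_0^L u'(x)^2 dx.
Compute u'(x) = 3 - 4*x.
Then u(x)^2 = 4*x**4 - 12*x**3 + 17*x**2 - 12*x + 4 and u'(x)^2 = 16*x**2 - 24*x + 9.
Integrate each monomial from 0 to 5 using ∫_0^5 c·x^n dx = c·5^(n+1)/(n+1):
  ∫_0^5 u(x)^2 dx = ∫_0^5 (4*x^4 - 12*x^3 + 17*x^2 - 12*x + 4) dx. Term by term:
    ∫_0^5 4*x^4 dx = 2500;  ∫_0^5 -12*x^3 dx = -1875;  ∫_0^5 17*x^2 dx = 2125/3;
    ∫_0^5 -12*x dx = -150;  ∫_0^5 4 dx = 20.
  Sum: 2500 − 1875 + 2125/3 − 150 + 20 = 3610/3.
  ∫_0^5 u'(x)^2 dx = ∫_0^5 (16*x^2 - 24*x + 9) dx. Term by term:
    ∫_0^5 16*x^2 dx = 2000/3;  ∫_0^5 -24*x dx = -300;  ∫_0^5 9 dx = 45.
  Sum: 2000/3 − 300 + 45 = 1235/3.
Adding: ||u||_{H^1}^2 = 3610/3 + 1235/3 = 1615.


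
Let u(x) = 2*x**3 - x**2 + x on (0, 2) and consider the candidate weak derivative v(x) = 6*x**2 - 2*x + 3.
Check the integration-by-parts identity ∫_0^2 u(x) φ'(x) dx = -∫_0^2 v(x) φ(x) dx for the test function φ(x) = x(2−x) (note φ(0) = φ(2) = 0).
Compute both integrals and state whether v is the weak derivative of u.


LHS = -124/15, RHS = -164/15. No, v is not the weak derivative of u.

u(x) = 2*x**3 - x**2 + x, classical derivative u'(x) = 6*x**2 - 2*x + 1.
φ(x) = x(2−x), so φ'(x) = 2 - 2*x.
Note φ(0) = φ(2) = 0, so the boundary term u·φ vanishes.
LHS = ∫_0^2 u(x) φ'(x) dx = ∫_0^2 (-4*x^4 + 6*x^3 - 4*x^2 + 2*x) dx. Term by term:
  ∫_0^2 -4*x^4 dx = -128/5;  ∫_0^2 6*x^3 dx = 24;  ∫_0^2 -4*x^2 dx = -32/3;
  ∫_0^2 2*x dx = 4.
Sum: -128/5 + 24 − 32/3 + 4 = -124/15.
So LHS = -124/15.
∫_0^2 v(x) φ(x) dx = ∫_0^2 (-6*x^4 + 14*x^3 - 7*x^2 + 6*x) dx. Term by term:
  ∫_0^2 -6*x^4 dx = -192/5;  ∫_0^2 14*x^3 dx = 56;  ∫_0^2 -7*x^2 dx = -56/3;
  ∫_0^2 6*x dx = 12.
Sum: -192/5 + 56 − 56/3 + 12 = 164/15.
So RHS = -∫_0^2 v(x) φ(x) dx = -164/15.
LHS − RHS = 8/3 ≠ 0, so the identity fails.
(For a valid weak derivative the identity must hold for EVERY test function, in particular this one. The failure shows v is NOT the weak derivative of u.)
Correct weak derivative would be u'(x) = 6*x**2 - 2*x + 1.


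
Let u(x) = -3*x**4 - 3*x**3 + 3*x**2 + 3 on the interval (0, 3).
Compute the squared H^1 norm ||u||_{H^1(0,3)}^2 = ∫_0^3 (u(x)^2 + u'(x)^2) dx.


||u||_{H^1}^2 = 13319937/140

The H^1 norm (squared) on an interval (0, L) is
  ||u||_{H^1}^2 = ∫_0^L u(x)^2 dx + ∫_0^L u'(x)^2 dx.
Compute u'(x) = -12*x**3 - 9*x**2 + 6*x.
Then u(x)^2 = 9*x**8 + 18*x**7 - 9*x**6 - 18*x**5 - 9*x**4 - 18*x**3 + 18*x**2 + 9 and u'(x)^2 = 144*x**6 + 216*x**5 - 63*x**4 - 108*x**3 + 36*x**2.
Integrate each monomial from 0 to 3 using ∫_0^3 c·x^n dx = c·3^(n+1)/(n+1):
  ∫_0^3 u(x)^2 dx = ∫_0^3 (9*x^8 + 18*x^7 - 9*x^6 - 18*x^5 - 9*x^4 - 18*x^3 + 18*x^2 + 9) dx. Term by term:
    ∫_0^3 9*x^8 dx = 19683;  ∫_0^3 18*x^7 dx = 59049/4;  ∫_0^3 -9*x^6 dx = -19683/7;
    ∫_0^3 -18*x^5 dx = -2187;  ∫_0^3 -9*x^4 dx = -2187/5;  ∫_0^3 -18*x^3 dx = -729/2;
    ∫_0^3 18*x^2 dx = 162;  ∫_0^3 9 dx = 27.
  Sum: 19683 + 59049/4 − 19683/7 − 2187 − 2187/5 − 729/2 + 162 + 27 = 4036689/140.
  ∫_0^3 u'(x)^2 dx = ∫_0^3 (144*x^6 + 216*x^5 - 63*x^4 - 108*x^3 + 36*x^2) dx. Term by term:
    ∫_0^3 144*x^6 dx = 314928/7;  ∫_0^3 216*x^5 dx = 26244;  ∫_0^3 -63*x^4 dx = -15309/5;
    ∫_0^3 -108*x^3 dx = -2187;  ∫_0^3 36*x^2 dx = 324.
  Sum: 314928/7 + 26244 − 15309/5 − 2187 + 324 = 2320812/35.
Adding: ||u||_{H^1}^2 = 4036689/140 + 2320812/35 = 13319937/140.


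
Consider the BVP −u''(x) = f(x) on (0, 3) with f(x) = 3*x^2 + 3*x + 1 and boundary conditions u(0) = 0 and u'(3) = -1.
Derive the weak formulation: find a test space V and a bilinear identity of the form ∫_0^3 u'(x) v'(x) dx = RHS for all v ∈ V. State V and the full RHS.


V = {v ∈ H^1(0, 3) : v(0) = 0} (test functions vanish at x = 0 where u is specified); weak form: ∫_0^3 u'v' dx = ∫_0^3 (3*x^2 + 3*x + 1) v dx − v(3) for all v ∈ V.

Multiply both sides by a test function v and integrate from 0 to 3:
  ∫_0^3 −u''(x) v(x) dx = ∫_0^3 f(x) v(x) dx.
Integrate the LHS by parts once:
  ∫_0^3 −u'' v dx = −[u'(x) v(x)]_0^3 + ∫_0^3 u'(x) v'(x) dx.
Thus ∫_0^3 u'(x) v'(x) dx = ∫_0^3 f(x) v(x) dx + [u'(x) v(x)]_0^3.
Choose V so that boundary terms are either known or forced to vanish.
Mixed BC: u(0) = 0 (Dirichlet) and u'(3) = -1 (Neumann). Define V = {v ∈ H^1(0, 3) : v(0) = 0}. Then [u' v]_0^3 = u'(3)·v(3) − u'(0)·0 = − v(3).
Weak formulation: find u (satisfying any essential BC) such that ∫_0^3 u'(x) v'(x) dx = ∫_0^3 f v dx − v(3) for all v ∈ V (Dirichlet at 0 absorbed into V; Neumann datum at x = 3 contributes the boundary term).
Substituting f(x) = 3*x^2 + 3*x + 1, the right-hand side is ∫_0^3 (3*x^2 + 3*x + 1) v dx − v(3).


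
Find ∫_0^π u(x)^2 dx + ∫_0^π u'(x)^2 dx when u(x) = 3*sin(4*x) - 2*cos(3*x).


||u||_{H^1(0,π)}^2 = -960/7 + 193*π/2

u'(x) = 6*sin(3*x) + 12*cos(4*x).
Expand u² and (u')² and integrate term by term on (0, π), using: for integers n ≥ 1, ∫_0^π sin²(nx) dx = ∫_0^π cos²(nx) dx = π/2; for n ≠ n', ∫_0^π sin(nx)sin(n'x) dx = ∫_0^π cos(nx)cos(n'x) dx = 0; and by product-to-sum, ∫_0^π sin(nx)cos(n'x) dx = ½∫_0^π [sin((n+n')x) + sin((n−n')x)] dx, which is 0 when n+n' is even and 2n/(n²−n'²) when n+n' is odd (it need not vanish on (0, π)).
  u² squared terms: (-2)²·∫cos(3x)² dx = 4·π/2 = 2*π;  (3)²·∫sin(4x)² dx = 9·π/2 = 9*π/2.
  u² cross terms: 2·(-2)·(3)·∫cos(3x)·sin(4x) dx = -12·(8/7) = -96/7.
  So ∫_0^π u² dx = 2*π + 9*π/2 − 96/7 = -96/7 + 13*π/2.
  (u')² squared terms: (6)²·∫sin(3x)² dx = 36·π/2 = 18*π;  (12)²·∫cos(4x)² dx = 144·π/2 = 72*π.
  (u')² cross terms: 2·(6)·(12)·∫sin(3x)·cos(4x) dx = 144·(-6/7) = -864/7.
  So ∫_0^π (u')² dx = 18*π + 72*π − 864/7 = -864/7 + 90*π.
||u||_{H^1}^2 = (-96/7 + 13*π/2) + (-864/7 + 90*π) = -960/7 + 193*π/2.


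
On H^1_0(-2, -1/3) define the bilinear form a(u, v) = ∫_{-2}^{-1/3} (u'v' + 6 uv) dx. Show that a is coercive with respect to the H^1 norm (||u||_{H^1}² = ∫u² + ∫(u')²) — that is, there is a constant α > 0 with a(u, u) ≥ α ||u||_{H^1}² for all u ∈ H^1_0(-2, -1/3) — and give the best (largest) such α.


α = 1

Coercivity of a(·,·) on H^1_0(-2, -1/3) means a(u, u) ≥ α ||u||_{H^1}² for every u ∈ H^1_0.
The interval has length L = 5/3, and Poincaré/coercivity depend only on L. Here a(u, u) = ∫(u')² + (6)·∫u².
Here c = 6 ≥ 1, so a(u,u) = ∫(u')² + c∫u² ≥ ∫(u')² + ∫u² = ||u||_{H^1}², i.e. α = 1 works. No larger α is possible: a(u,u) ≥ α||u||_{H^1}² means (1−α)∫(u')² ≥ (α−c)∫u², and for the modes u_n = sin(nπ(x−x₀)/L) (x₀ the left endpoint) one has ∫u_n²/∫(u_n')² = (L/(nπ))² → 0, so a(u_n,u_n)/||u_n||_{H^1}² → 1. Hence the optimal constant is α = 1.
Therefore α = 1.


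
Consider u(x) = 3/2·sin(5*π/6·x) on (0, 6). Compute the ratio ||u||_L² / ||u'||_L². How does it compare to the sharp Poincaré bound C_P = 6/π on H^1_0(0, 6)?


||u||_L² / ||u'||_L² = 6/(5*π) < C_P = 6/π.

u(x) = 3/2·sin(5*π/6·x), so u'(x) = 5*π*cos(5*π*x/6)/4.
Writing u(x) = A·sin(kπx/L) with A = 3/2 and k = 5, use ∫_0^L sin²(kπx/L) dx = L/2 and ∫_0^L cos²(kπx/L) dx = L/2.
u² = 9/4·sin²(5*π/6·x) and (u')² = 25*π^2/16·cos²(5*π/6·x), and each of sin², cos² integrates to L/2 = 3 over (0, 6).
∫_0^6 u² dx = 27/4, so ||u||_L² = 3*sqrt(3)/2.
∫_0^6 (u')² dx = 75*π^2/16, so ||u'||_L² = 5*sqrt(3)*π/4.
Ratio ||u||_L² / ||u'||_L² = 6/(5*π).
Sharp Poincaré constant on H^1_0(0, 6) is C_P = L/π = 6/π, achieved by sin(π/6·x).
This is the k = 5 harmonic; the ratio L/(kπ) is strictly less than C_P = L/π, consistent with the sharp inequality ||u||_L² ≤ C_P ||u'||_L².


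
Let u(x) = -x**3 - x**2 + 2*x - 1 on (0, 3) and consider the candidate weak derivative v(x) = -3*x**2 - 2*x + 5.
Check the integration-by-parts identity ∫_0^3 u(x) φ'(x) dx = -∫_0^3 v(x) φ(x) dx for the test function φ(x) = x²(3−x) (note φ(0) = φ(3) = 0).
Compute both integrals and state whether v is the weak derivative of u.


LHS = 837/10, RHS = 1269/20. No, v is not the weak derivative of u.

u(x) = -x**3 - x**2 + 2*x - 1, classical derivative u'(x) = -3*x**2 - 2*x + 2.
φ(x) = x²(3−x), so φ'(x) = 3*x*(2 - x).
Note φ(0) = φ(3) = 0, so the boundary term u·φ vanishes.
LHS = ∫_0^3 u(x) φ'(x) dx = ∫_0^3 (3*x^5 - 3*x^4 - 12*x^3 + 15*x^2 - 6*x) dx. Term by term:
  ∫_0^3 3*x^5 dx = 729/2;  ∫_0^3 -3*x^4 dx = -729/5;  ∫_0^3 -12*x^3 dx = -243;
  ∫_0^3 15*x^2 dx = 135;  ∫_0^3 -6*x dx = -27.
Sum: 729/2 − 729/5 − 243 + 135 − 27 = 837/10.
So LHS = 837/10.
∫_0^3 v(x) φ(x) dx = ∫_0^3 (3*x^5 - 7*x^4 - 11*x^3 + 15*x^2) dx. Term by term:
  ∫_0^3 3*x^5 dx = 729/2;  ∫_0^3 -7*x^4 dx = -1701/5;  ∫_0^3 -11*x^3 dx = -891/4;
  ∫_0^3 15*x^2 dx = 135.
Sum: 729/2 − 1701/5 − 891/4 + 135 = -1269/20.
So RHS = -∫_0^3 v(x) φ(x) dx = 1269/20.
LHS − RHS = 81/4 ≠ 0, so the identity fails.
(For a valid weak derivative the identity must hold for EVERY test function, in particular this one. The failure shows v is NOT the weak derivative of u.)
Correct weak derivative would be u'(x) = -3*x**2 - 2*x + 2.


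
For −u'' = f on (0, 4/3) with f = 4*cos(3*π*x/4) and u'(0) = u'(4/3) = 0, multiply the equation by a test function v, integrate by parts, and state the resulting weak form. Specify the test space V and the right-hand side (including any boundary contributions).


V = H^1(0, 4/3) (no boundary constraint on v; u is determined up to an additive constant); weak form: ∫_0^4/3 u'v' dx = ∫_0^4/3 (4*cos(3*π*x/4)) v dx for all v ∈ V.

Multiply both sides by a test function v and integrate from 0 to 4/3:
  ∫_0^4/3 −u''(x) v(x) dx = ∫_0^4/3 f(x) v(x) dx.
Integrate the LHS by parts once:
  ∫_0^4/3 −u'' v dx = −[u'(x) v(x)]_0^4/3 + ∫_0^4/3 u'(x) v'(x) dx.
Thus ∫_0^4/3 u'(x) v'(x) dx = ∫_0^4/3 f(x) v(x) dx + [u'(x) v(x)]_0^4/3.
Choose V so that boundary terms are either known or forced to vanish.
u has homogeneous Neumann: u'(0) = u'(4/3) = 0. So [u' v]_0^4/3 = 0·v(4/3) − 0·v(0) = 0 for any v; take V = H^1(0, 4/3).
Weak formulation: find u (satisfying any essential BC) such that ∫_0^4/3 u'(x) v'(x) dx = ∫_0^4/3 f v dx for all v ∈ V (homogeneous Neumann, so boundary terms vanish).
Substituting f(x) = 4*cos(3*π*x/4), the right-hand side is ∫_0^4/3 (4*cos(3*π*x/4)) v dx.
Compatibility check (pure Neumann): taking v ≡ 1 ∈ V gives 0 = ∫_0^4/3 f dx + (0) − (0), i.e. ∫_0^4/3 f dx must equal u'(0) − u'(4/3) = 0. Indeed ∫_0^4/3 (4*cos(3*π*x/4)) dx = 0, so the data are compatible. The solution is then unique only up to an additive constant (fix it e.g. by requiring ∫_0^4/3 u dx = 0).


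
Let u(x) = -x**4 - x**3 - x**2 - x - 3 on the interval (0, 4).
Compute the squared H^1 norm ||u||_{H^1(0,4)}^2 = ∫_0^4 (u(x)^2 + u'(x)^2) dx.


||u||_{H^1}^2 = 37275368/315

The H^1 norm (squared) on an interval (0, L) is
  ||u||_{H^1}^2 = ∫_0^L u(x)^2 dx + ∫_0^L u'(x)^2 dx.
Compute u'(x) = -4*x**3 - 3*x**2 - 2*x - 1.
Then u(x)^2 = x**8 + 2*x**7 + 3*x**6 + 4*x**5 + 9*x**4 + 8*x**3 + 7*x**2 + 6*x + 9 and u'(x)^2 = 16*x**6 + 24*x**5 + 25*x**4 + 20*x**3 + 10*x**2 + 4*x + 1.
Integrate each monomial from 0 to 4 using ∫_0^4 c·x^n dx = c·4^(n+1)/(n+1):
  ∫_0^4 u(x)^2 dx = ∫_0^4 (x^8 + 2*x^7 + 3*x^6 + 4*x^5 + 9*x^4 + 8*x^3 + 7*x^2 + 6*x + 9) dx. Term by term:
    ∫_0^4 x^8 dx = 262144/9;  ∫_0^4 2*x^7 dx = 16384;  ∫_0^4 3*x^6 dx = 49152/7;
    ∫_0^4 4*x^5 dx = 8192/3;  ∫_0^4 9*x^4 dx = 9216/5;  ∫_0^4 8*x^3 dx = 512;
    ∫_0^4 7*x^2 dx = 448/3;  ∫_0^4 6*x dx = 48;  ∫_0^4 9 dx = 36.
  Sum: 262144/9 + 16384 + 49152/7 + 8192/3 + 9216/5 + 512 + 448/3 + 48 + 36 = 18223388/315.
  ∫_0^4 u'(x)^2 dx = ∫_0^4 (16*x^6 + 24*x^5 + 25*x^4 + 20*x^3 + 10*x^2 + 4*x + 1) dx. Term by term:
    ∫_0^4 16*x^6 dx = 262144/7;  ∫_0^4 24*x^5 dx = 16384;  ∫_0^4 25*x^4 dx = 5120;
    ∫_0^4 20*x^3 dx = 1280;  ∫_0^4 10*x^2 dx = 640/3;  ∫_0^4 4*x dx = 32;
    ∫_0^4 1 dx = 4.
  Sum: 262144/7 + 16384 + 5120 + 1280 + 640/3 + 32 + 4 = 1270132/21.
Adding: ||u||_{H^1}^2 = 18223388/315 + 1270132/21 = 37275368/315.
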